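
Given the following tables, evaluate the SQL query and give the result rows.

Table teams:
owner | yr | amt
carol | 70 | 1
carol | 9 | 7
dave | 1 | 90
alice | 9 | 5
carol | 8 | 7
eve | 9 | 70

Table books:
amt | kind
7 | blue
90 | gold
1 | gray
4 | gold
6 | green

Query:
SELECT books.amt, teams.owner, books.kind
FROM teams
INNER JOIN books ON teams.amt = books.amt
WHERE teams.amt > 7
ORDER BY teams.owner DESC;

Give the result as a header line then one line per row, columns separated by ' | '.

After JOIN books (4 rows):
teams.owner | teams.yr | teams.amt | books.amt | books.kind
carol | 70 | 1 | 1 | gray
carol | 9 | 7 | 7 | blue
dave | 1 | 90 | 90 | gold
carol | 8 | 7 | 7 | blue
After WHERE (1 rows):
teams.owner | teams.yr | teams.amt | books.amt | books.kind
dave | 1 | 90 | 90 | gold
After SELECT (1 rows):
books.amt | teams.owner | books.kind
90 | dave | gold
After ORDER BY (1 rows):
books.amt | teams.owner | books.kind
90 | dave | gold

== RESULT ==
books.amt | teams.owner | books.kind
90 | dave | gold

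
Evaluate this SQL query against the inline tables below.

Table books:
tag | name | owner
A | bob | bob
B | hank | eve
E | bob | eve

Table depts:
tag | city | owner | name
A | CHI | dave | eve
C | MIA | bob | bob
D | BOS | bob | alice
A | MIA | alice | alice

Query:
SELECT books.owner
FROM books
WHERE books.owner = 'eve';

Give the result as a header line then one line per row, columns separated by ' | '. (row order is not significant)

After WHERE (2 rows):
books.tag | books.name | books.owner
B | hank | eve
E | bob | eve
After SELECT (2 rows):
books.owner
eve
eve

== RESULT ==
books.owner
eve
eve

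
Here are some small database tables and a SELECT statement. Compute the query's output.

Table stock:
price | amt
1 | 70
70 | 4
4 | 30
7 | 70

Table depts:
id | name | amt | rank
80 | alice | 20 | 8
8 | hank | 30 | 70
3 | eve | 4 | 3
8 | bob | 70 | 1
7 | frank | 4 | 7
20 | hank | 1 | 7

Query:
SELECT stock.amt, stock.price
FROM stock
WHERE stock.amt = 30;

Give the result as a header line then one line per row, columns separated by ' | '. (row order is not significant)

After WHERE (1 rows):
stock.price | stock.amt
4 | 30
After SELECT (1 rows):
stock.amt | stock.price
30 | 4

== RESULT ==
stock.amt | stock.price
30 | 4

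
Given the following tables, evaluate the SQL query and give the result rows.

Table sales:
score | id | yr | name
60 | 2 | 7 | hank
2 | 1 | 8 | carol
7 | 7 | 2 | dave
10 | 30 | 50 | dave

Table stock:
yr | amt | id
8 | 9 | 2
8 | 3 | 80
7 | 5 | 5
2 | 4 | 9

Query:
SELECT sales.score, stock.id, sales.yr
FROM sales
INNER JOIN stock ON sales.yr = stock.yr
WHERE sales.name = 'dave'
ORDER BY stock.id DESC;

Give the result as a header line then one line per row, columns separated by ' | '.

After JOIN stock (4 rows):
sales.score | sales.id | sales.yr | sales.name | stock.yr | stock.amt | stock.id
60 | 2 | 7 | hank | 7 | 5 | 5
2 | 1 | 8 | carol | 8 | 9 | 2
2 | 1 | 8 | carol | 8 | 3 | 80
7 | 7 | 2 | dave | 2 | 4 | 9
After WHERE (1 rows):
sales.score | sales.id | sales.yr | sales.name | stock.yr | stock.amt | stock.id
7 | 7 | 2 | dave | 2 | 4 | 9
After SELECT (1 rows):
sales.score | stock.id | sales.yr
7 | 9 | 2
After ORDER BY (1 rows):
sales.score | stock.id | sales.yr
7 | 9 | 2

== RESULT ==
sales.score | stock.id | sales.yr
7 | 9 | 2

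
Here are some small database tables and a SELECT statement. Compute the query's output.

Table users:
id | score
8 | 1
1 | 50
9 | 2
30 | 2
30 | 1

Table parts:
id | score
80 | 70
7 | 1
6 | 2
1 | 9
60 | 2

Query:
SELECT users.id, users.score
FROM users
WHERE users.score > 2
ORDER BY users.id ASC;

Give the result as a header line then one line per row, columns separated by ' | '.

== RESULT ==
users.id | users.score
1 | 50

Derivation:
After WHERE (1 rows):
users.id | users.score
1 | 50
After SELECT (1 rows):
users.id | users.score
1 | 50
After ORDER BY (1 rows):
users.id | users.score
1 | 50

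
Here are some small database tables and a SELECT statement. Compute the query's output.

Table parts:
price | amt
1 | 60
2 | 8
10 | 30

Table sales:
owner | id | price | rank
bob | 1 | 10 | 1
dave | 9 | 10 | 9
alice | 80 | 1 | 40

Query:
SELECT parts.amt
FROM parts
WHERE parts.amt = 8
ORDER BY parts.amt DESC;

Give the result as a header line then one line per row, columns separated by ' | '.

After WHERE (1 rows):
parts.price | parts.amt
2 | 8
After SELECT (1 rows):
parts.amt
8
After ORDER BY (1 rows):
parts.amt
8

== RESULT ==
parts.amt
8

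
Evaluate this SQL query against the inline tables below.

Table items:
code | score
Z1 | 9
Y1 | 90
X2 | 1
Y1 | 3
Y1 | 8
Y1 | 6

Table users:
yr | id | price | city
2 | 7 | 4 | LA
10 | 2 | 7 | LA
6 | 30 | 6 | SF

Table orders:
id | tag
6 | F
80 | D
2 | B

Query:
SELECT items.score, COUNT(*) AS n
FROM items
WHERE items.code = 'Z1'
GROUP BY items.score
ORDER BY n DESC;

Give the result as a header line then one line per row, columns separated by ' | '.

== RESULT ==
items.score | n
9 | 1

Derivation:
After WHERE (1 rows):
items.code | items.score
Z1 | 9
After GROUP BY (1 rows):
items.score | n
9 | 1
After ORDER BY (1 rows):
items.score | n
9 | 1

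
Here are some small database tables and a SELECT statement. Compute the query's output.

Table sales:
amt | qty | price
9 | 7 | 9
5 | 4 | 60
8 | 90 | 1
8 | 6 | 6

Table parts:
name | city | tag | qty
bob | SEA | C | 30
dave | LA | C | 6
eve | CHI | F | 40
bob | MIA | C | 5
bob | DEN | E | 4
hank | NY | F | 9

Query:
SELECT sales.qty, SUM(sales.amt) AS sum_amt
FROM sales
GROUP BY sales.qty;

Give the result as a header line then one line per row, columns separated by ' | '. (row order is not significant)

After GROUP BY (4 rows):
sales.qty | sum_amt
7 | 9
4 | 5
90 | 8
6 | 8

== RESULT ==
sales.qty | sum_amt
7 | 9
4 | 5
90 | 8
6 | 8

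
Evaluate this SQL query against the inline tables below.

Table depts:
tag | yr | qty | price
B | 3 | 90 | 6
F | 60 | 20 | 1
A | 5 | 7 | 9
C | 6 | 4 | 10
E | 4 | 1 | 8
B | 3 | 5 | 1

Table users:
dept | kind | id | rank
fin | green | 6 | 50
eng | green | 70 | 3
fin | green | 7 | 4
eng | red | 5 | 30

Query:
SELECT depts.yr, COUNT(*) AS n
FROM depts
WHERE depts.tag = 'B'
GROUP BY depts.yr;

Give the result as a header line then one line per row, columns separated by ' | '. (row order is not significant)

== RESULT ==
depts.yr | n
3 | 2

Derivation:
After WHERE (2 rows):
depts.tag | depts.yr | depts.qty | depts.price
B | 3 | 90 | 6
B | 3 | 5 | 1
After GROUP BY (1 rows):
depts.yr | n
3 | 2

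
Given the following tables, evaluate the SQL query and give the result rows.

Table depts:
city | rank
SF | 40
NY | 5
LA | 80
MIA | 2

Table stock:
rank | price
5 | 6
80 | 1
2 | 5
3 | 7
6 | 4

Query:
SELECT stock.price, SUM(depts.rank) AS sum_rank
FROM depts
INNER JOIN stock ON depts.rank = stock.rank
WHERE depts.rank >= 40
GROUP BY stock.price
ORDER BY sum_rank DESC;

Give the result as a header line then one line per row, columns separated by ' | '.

== RESULT ==
stock.price | sum_rank
1 | 80

Derivation:
After JOIN stock (3 rows):
depts.city | depts.rank | stock.rank | stock.price
NY | 5 | 5 | 6
LA | 80 | 80 | 1
MIA | 2 | 2 | 5
After WHERE (1 rows):
depts.city | depts.rank | stock.rank | stock.price
LA | 80 | 80 | 1
After GROUP BY (1 rows):
stock.price | sum_rank
1 | 80
After ORDER BY (1 rows):
stock.price | sum_rank
1 | 80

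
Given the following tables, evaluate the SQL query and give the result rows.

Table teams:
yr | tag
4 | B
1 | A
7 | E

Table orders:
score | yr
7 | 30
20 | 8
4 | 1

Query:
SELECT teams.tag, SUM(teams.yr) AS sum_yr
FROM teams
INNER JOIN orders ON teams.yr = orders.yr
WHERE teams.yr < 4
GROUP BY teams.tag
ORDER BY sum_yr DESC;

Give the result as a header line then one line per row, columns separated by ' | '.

== RESULT ==
teams.tag | sum_yr
A | 1

Derivation:
After JOIN orders (1 rows):
teams.yr | teams.tag | orders.score | orders.yr
1 | A | 4 | 1
After WHERE (1 rows):
teams.yr | teams.tag | orders.score | orders.yr
1 | A | 4 | 1
After GROUP BY (1 rows):
teams.tag | sum_yr
A | 1
After ORDER BY (1 rows):
teams.tag | sum_yr
A | 1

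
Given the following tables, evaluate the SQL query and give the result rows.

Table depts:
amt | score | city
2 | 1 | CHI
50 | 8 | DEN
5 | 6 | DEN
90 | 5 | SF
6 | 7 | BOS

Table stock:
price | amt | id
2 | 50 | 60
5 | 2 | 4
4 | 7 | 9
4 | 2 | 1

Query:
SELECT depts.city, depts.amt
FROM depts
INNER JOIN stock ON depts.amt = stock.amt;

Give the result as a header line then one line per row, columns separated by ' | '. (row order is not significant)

== RESULT ==
depts.city | depts.amt
CHI | 2
CHI | 2
DEN | 50

Derivation:
After JOIN stock (3 rows):
depts.amt | depts.score | depts.city | stock.price | stock.amt | stock.id
2 | 1 | CHI | 5 | 2 | 4
2 | 1 | CHI | 4 | 2 | 1
50 | 8 | DEN | 2 | 50 | 60
After SELECT (3 rows):
depts.city | depts.amt
CHI | 2
CHI | 2
DEN | 50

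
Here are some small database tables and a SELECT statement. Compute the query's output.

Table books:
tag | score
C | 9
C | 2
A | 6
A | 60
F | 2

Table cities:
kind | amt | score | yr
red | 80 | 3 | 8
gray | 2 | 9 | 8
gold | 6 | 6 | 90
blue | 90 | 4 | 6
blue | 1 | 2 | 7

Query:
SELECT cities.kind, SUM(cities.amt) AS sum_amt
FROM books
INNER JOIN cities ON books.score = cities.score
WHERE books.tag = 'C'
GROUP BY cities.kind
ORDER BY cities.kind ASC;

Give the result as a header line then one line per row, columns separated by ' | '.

== RESULT ==
cities.kind | sum_amt
blue | 1
gray | 2

Derivation:
After JOIN cities (4 rows):
books.tag | books.score | cities.kind | cities.amt | cities.score | cities.yr
C | 9 | gray | 2 | 9 | 8
C | 2 | blue | 1 | 2 | 7
A | 6 | gold | 6 | 6 | 90
F | 2 | blue | 1 | 2 | 7
After WHERE (2 rows):
books.tag | books.score | cities.kind | cities.amt | cities.score | cities.yr
C | 9 | gray | 2 | 9 | 8
C | 2 | blue | 1 | 2 | 7
After GROUP BY (2 rows):
cities.kind | sum_amt
gray | 2
blue | 1
After ORDER BY (2 rows):
cities.kind | sum_amt
blue | 1
gray | 2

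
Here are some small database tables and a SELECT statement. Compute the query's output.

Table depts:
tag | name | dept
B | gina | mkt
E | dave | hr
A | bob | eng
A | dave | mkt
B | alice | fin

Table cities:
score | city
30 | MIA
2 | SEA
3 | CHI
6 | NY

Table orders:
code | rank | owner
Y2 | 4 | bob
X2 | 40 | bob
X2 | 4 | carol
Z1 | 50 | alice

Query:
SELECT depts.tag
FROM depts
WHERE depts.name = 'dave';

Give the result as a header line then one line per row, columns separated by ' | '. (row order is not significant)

After WHERE (2 rows):
depts.tag | depts.name | depts.dept
E | dave | hr
A | dave | mkt
After SELECT (2 rows):
depts.tag
E
A

== RESULT ==
depts.tag
E
A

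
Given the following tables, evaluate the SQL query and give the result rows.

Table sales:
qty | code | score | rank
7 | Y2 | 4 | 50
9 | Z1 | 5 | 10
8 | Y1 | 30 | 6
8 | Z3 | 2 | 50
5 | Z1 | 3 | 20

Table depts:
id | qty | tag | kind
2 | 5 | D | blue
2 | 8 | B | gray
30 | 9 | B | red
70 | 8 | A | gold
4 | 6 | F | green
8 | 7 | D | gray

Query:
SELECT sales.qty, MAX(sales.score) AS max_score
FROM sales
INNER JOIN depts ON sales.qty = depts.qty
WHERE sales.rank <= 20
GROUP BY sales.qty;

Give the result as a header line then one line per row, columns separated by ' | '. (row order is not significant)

After JOIN depts (7 rows):
sales.qty | sales.code | sales.score | sales.rank | depts.id | depts.qty | depts.tag | depts.kind
7 | Y2 | 4 | 50 | 8 | 7 | D | gray
9 | Z1 | 5 | 10 | 30 | 9 | B | red
8 | Y1 | 30 | 6 | 2 | 8 | B | gray
8 | Y1 | 30 | 6 | 70 | 8 | A | gold
8 | Z3 | 2 | 50 | 2 | 8 | B | gray
8 | Z3 | 2 | 50 | 70 | 8 | A | gold
5 | Z1 | 3 | 20 | 2 | 5 | D | blue
After WHERE (4 rows):
sales.qty | sales.code | sales.score | sales.rank | depts.id | depts.qty | depts.tag | depts.kind
9 | Z1 | 5 | 10 | 30 | 9 | B | red
8 | Y1 | 30 | 6 | 2 | 8 | B | gray
8 | Y1 | 30 | 6 | 70 | 8 | A | gold
5 | Z1 | 3 | 20 | 2 | 5 | D | blue
After GROUP BY (3 rows):
sales.qty | max_score
9 | 5
8 | 30
5 | 3

== RESULT ==
sales.qty | max_score
9 | 5
8 | 30
5 | 3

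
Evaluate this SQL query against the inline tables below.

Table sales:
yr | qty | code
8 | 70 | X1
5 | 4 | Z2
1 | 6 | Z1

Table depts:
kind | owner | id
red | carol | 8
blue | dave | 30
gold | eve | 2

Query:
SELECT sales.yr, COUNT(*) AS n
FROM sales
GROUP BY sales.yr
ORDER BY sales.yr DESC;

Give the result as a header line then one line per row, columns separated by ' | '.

== RESULT ==
sales.yr | n
8 | 1
5 | 1
1 | 1

Derivation:
After GROUP BY (3 rows):
sales.yr | n
8 | 1
5 | 1
1 | 1
After ORDER BY (3 rows):
sales.yr | n
8 | 1
5 | 1
1 | 1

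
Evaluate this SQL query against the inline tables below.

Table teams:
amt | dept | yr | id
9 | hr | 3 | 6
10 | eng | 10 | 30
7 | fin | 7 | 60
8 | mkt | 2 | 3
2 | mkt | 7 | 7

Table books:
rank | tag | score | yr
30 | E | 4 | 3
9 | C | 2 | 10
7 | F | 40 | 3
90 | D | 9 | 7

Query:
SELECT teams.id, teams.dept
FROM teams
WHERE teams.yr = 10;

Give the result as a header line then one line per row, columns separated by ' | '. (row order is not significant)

== RESULT ==
teams.id | teams.dept
30 | eng

Derivation:
After WHERE (1 rows):
teams.amt | teams.dept | teams.yr | teams.id
10 | eng | 10 | 30
After SELECT (1 rows):
teams.id | teams.dept
30 | eng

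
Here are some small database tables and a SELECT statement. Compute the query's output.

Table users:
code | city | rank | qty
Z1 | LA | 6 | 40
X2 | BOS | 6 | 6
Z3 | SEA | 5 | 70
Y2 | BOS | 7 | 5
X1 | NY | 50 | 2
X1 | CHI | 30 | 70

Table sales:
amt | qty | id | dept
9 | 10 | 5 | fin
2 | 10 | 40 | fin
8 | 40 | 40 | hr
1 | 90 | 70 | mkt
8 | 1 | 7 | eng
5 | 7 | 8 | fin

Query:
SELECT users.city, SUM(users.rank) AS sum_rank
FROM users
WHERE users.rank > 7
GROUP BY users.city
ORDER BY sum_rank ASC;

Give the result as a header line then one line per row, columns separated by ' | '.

After WHERE (2 rows):
users.code | users.city | users.rank | users.qty
X1 | NY | 50 | 2
X1 | CHI | 30 | 70
After GROUP BY (2 rows):
users.city | sum_rank
NY | 50
CHI | 30
After ORDER BY (2 rows):
users.city | sum_rank
CHI | 30
NY | 50

== RESULT ==
users.city | sum_rank
CHI | 30
NY | 50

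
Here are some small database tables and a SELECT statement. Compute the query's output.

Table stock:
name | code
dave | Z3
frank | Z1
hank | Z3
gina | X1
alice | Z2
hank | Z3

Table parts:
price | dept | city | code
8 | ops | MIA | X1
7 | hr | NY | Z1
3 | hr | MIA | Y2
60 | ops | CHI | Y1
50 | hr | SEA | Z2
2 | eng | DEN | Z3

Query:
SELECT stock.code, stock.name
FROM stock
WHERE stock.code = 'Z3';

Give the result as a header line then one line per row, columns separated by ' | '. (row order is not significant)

After WHERE (3 rows):
stock.name | stock.code
dave | Z3
hank | Z3
hank | Z3
After SELECT (3 rows):
stock.code | stock.name
Z3 | dave
Z3 | hank
Z3 | hank

== RESULT ==
stock.code | stock.name
Z3 | dave
Z3 | hank
Z3 | hank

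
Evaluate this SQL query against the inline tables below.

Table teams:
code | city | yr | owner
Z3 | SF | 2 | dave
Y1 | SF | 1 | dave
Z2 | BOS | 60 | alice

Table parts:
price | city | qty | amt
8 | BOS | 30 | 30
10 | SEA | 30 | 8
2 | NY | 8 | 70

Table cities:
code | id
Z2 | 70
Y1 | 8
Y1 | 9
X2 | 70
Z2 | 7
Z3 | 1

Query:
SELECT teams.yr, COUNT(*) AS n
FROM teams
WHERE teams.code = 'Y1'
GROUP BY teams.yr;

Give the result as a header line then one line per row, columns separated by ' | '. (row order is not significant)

== RESULT ==
teams.yr | n
1 | 1

Derivation:
After WHERE (1 rows):
teams.code | teams.city | teams.yr | teams.owner
Y1 | SF | 1 | dave
After GROUP BY (1 rows):
teams.yr | n
1 | 1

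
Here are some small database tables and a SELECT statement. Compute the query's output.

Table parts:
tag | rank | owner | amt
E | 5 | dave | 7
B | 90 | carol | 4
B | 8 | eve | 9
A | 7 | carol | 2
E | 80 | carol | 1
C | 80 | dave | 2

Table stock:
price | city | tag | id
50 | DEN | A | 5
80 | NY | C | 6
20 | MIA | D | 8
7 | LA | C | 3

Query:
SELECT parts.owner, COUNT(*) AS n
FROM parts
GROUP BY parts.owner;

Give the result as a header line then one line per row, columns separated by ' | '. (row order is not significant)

== RESULT ==
parts.owner | n
dave | 2
carol | 3
eve | 1

Derivation:
After GROUP BY (3 rows):
parts.owner | n
dave | 2
carol | 3
eve | 1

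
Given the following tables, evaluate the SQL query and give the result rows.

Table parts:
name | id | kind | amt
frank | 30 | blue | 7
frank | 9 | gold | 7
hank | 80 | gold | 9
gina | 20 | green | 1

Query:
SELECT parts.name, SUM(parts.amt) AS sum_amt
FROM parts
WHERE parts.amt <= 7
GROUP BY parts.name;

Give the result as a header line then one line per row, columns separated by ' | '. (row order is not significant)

After WHERE (3 rows):
parts.name | parts.id | parts.kind | parts.amt
frank | 30 | blue | 7
frank | 9 | gold | 7
gina | 20 | green | 1
After GROUP BY (2 rows):
parts.name | sum_amt
frank | 14
gina | 1

== RESULT ==
parts.name | sum_amt
frank | 14
gina | 1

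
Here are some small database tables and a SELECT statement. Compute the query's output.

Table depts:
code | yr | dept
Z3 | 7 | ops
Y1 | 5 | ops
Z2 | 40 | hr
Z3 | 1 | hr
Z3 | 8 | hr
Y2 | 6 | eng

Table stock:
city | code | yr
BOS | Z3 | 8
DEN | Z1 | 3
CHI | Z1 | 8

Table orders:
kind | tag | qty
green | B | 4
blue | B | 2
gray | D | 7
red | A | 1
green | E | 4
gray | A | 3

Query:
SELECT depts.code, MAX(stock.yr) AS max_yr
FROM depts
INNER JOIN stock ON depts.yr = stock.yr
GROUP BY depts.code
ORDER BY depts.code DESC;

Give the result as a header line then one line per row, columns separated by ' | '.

== RESULT ==
depts.code | max_yr
Z3 | 8

Derivation:
After JOIN stock (2 rows):
depts.code | depts.yr | depts.dept | stock.city | stock.code | stock.yr
Z3 | 8 | hr | BOS | Z3 | 8
Z3 | 8 | hr | CHI | Z1 | 8
After GROUP BY (1 rows):
depts.code | max_yr
Z3 | 8
After ORDER BY (1 rows):
depts.code | max_yr
Z3 | 8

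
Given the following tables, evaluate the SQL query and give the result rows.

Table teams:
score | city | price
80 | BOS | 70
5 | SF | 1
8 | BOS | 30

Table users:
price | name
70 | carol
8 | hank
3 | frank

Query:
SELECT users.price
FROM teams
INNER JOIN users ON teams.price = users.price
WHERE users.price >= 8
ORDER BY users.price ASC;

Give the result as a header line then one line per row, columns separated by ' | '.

== RESULT ==
users.price
70

Derivation:
After JOIN users (1 rows):
teams.score | teams.city | teams.price | users.price | users.name
80 | BOS | 70 | 70 | carol
After WHERE (1 rows):
teams.score | teams.city | teams.price | users.price | users.name
80 | BOS | 70 | 70 | carol
After SELECT (1 rows):
users.price
70
After ORDER BY (1 rows):
users.price
70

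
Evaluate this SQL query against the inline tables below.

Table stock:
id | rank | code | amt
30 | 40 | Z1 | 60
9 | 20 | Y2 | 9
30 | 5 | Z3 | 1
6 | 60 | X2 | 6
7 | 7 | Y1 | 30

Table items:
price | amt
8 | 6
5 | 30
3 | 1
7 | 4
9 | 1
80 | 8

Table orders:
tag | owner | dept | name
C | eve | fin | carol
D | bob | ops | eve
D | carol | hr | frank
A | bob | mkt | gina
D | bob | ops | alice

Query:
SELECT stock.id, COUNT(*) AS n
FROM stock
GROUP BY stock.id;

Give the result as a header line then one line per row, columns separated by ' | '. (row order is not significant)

== RESULT ==
stock.id | n
30 | 2
9 | 1
6 | 1
7 | 1

Derivation:
After GROUP BY (4 rows):
stock.id | n
30 | 2
9 | 1
6 | 1
7 | 1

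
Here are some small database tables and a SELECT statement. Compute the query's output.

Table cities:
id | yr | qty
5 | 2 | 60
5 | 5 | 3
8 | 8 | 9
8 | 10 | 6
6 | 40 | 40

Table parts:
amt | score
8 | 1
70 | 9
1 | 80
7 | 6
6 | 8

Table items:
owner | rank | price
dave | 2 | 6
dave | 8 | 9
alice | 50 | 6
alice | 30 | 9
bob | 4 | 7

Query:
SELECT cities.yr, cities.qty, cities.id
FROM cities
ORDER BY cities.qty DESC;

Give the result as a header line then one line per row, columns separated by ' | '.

After SELECT (5 rows):
cities.yr | cities.qty | cities.id
2 | 60 | 5
5 | 3 | 5
8 | 9 | 8
10 | 6 | 8
40 | 40 | 6
After ORDER BY (5 rows):
cities.yr | cities.qty | cities.id
2 | 60 | 5
40 | 40 | 6
8 | 9 | 8
10 | 6 | 8
5 | 3 | 5

== RESULT ==
cities.yr | cities.qty | cities.id
2 | 60 | 5
40 | 40 | 6
8 | 9 | 8
10 | 6 | 8
5 | 3 | 5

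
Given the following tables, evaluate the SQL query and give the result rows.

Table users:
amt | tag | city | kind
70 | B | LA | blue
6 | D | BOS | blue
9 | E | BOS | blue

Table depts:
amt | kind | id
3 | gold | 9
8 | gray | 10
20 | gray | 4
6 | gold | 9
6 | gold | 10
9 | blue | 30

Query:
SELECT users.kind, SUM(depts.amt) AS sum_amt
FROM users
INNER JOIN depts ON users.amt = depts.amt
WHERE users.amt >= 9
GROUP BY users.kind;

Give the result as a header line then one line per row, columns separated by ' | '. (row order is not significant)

== RESULT ==
users.kind | sum_amt
blue | 9

Derivation:
After JOIN depts (3 rows):
users.amt | users.tag | users.city | users.kind | depts.amt | depts.kind | depts.id
6 | D | BOS | blue | 6 | gold | 9
6 | D | BOS | blue | 6 | gold | 10
9 | E | BOS | blue | 9 | blue | 30
After WHERE (1 rows):
users.amt | users.tag | users.city | users.kind | depts.amt | depts.kind | depts.id
9 | E | BOS | blue | 9 | blue | 30
After GROUP BY (1 rows):
users.kind | sum_amt
blue | 9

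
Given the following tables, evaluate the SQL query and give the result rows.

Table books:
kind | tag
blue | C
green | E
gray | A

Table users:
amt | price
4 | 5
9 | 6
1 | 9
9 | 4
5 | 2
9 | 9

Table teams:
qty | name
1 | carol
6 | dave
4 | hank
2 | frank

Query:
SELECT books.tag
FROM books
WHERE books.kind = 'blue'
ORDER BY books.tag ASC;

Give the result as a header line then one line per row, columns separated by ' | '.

After WHERE (1 rows):
books.kind | books.tag
blue | C
After SELECT (1 rows):
books.tag
C
After ORDER BY (1 rows):
books.tag
C

== RESULT ==
books.tag
C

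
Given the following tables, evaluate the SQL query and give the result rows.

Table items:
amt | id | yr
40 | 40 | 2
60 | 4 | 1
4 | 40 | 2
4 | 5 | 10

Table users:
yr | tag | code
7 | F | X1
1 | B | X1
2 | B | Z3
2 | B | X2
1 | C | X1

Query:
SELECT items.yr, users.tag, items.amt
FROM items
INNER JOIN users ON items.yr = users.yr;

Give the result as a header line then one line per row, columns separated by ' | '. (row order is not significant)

== RESULT ==
items.yr | users.tag | items.amt
2 | B | 40
2 | B | 40
1 | B | 60
1 | C | 60
2 | B | 4
2 | B | 4

Derivation:
After JOIN users (6 rows):
items.amt | items.id | items.yr | users.yr | users.tag | users.code
40 | 40 | 2 | 2 | B | Z3
40 | 40 | 2 | 2 | B | X2
60 | 4 | 1 | 1 | B | X1
60 | 4 | 1 | 1 | C | X1
4 | 40 | 2 | 2 | B | Z3
4 | 40 | 2 | 2 | B | X2
After SELECT (6 rows):
items.yr | users.tag | items.amt
2 | B | 40
2 | B | 40
1 | B | 60
1 | C | 60
2 | B | 4
2 | B | 4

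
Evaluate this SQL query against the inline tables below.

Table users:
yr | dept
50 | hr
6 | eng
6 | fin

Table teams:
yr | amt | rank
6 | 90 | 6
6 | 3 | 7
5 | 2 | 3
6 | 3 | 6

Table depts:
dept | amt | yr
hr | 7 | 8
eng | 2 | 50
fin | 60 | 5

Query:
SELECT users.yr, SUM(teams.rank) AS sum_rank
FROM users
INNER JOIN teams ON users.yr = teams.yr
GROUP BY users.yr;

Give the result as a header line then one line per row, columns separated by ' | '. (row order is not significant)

== RESULT ==
users.yr | sum_rank
6 | 38

Derivation:
After JOIN teams (6 rows):
users.yr | users.dept | teams.yr | teams.amt | teams.rank
6 | eng | 6 | 90 | 6
6 | eng | 6 | 3 | 7
6 | eng | 6 | 3 | 6
6 | fin | 6 | 90 | 6
6 | fin | 6 | 3 | 7
6 | fin | 6 | 3 | 6
After GROUP BY (1 rows):
users.yr | sum_rank
6 | 38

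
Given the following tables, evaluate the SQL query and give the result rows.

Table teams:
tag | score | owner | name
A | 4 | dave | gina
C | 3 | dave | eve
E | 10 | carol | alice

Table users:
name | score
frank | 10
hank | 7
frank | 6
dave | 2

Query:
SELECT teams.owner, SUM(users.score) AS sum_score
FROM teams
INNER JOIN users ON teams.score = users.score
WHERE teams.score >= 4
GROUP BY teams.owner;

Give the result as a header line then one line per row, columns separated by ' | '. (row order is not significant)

After JOIN users (1 rows):
teams.tag | teams.score | teams.owner | teams.name | users.name | users.score
E | 10 | carol | alice | frank | 10
After WHERE (1 rows):
teams.tag | teams.score | teams.owner | teams.name | users.name | users.score
E | 10 | carol | alice | frank | 10
After GROUP BY (1 rows):
teams.owner | sum_score
carol | 10

== RESULT ==
teams.owner | sum_score
carol | 10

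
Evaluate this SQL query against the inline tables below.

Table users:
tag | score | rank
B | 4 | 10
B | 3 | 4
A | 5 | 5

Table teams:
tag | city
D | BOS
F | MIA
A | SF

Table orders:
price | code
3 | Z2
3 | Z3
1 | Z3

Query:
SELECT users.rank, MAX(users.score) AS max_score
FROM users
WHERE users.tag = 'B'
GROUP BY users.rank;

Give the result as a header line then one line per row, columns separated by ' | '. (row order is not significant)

After WHERE (2 rows):
users.tag | users.score | users.rank
B | 4 | 10
B | 3 | 4
After GROUP BY (2 rows):
users.rank | max_score
10 | 4
4 | 3

== RESULT ==
users.rank | max_score
10 | 4
4 | 3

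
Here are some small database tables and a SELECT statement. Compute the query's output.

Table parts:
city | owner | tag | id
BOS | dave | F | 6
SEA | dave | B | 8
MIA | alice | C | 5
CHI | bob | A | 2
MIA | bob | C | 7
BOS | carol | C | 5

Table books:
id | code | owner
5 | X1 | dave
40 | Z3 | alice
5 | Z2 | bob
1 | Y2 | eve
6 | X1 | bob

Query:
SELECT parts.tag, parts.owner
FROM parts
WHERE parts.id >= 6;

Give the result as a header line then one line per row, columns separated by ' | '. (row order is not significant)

== RESULT ==
parts.tag | parts.owner
F | dave
B | dave
C | bob

Derivation:
After WHERE (3 rows):
parts.city | parts.owner | parts.tag | parts.id
BOS | dave | F | 6
SEA | dave | B | 8
MIA | bob | C | 7
After SELECT (3 rows):
parts.tag | parts.owner
F | dave
B | dave
C | bob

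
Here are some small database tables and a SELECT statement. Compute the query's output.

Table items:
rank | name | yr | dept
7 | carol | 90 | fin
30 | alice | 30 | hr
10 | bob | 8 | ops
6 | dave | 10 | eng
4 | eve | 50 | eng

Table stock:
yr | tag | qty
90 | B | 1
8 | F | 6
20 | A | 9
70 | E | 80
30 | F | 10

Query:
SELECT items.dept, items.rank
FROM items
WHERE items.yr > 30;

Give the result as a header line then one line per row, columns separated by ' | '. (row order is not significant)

After WHERE (2 rows):
items.rank | items.name | items.yr | items.dept
7 | carol | 90 | fin
4 | eve | 50 | eng
After SELECT (2 rows):
items.dept | items.rank
fin | 7
eng | 4

== RESULT ==
items.dept | items.rank
fin | 7
eng | 4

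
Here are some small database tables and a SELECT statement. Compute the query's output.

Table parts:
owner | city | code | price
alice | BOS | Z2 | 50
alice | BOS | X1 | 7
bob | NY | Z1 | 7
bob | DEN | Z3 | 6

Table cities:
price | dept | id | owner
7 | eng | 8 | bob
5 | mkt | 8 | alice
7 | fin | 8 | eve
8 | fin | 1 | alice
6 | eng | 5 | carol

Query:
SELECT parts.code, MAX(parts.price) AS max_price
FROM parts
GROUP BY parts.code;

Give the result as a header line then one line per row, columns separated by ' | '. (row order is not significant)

== RESULT ==
parts.code | max_price
Z2 | 50
X1 | 7
Z1 | 7
Z3 | 6

Derivation:
After GROUP BY (4 rows):
parts.code | max_price
Z2 | 50
X1 | 7
Z1 | 7
Z3 | 6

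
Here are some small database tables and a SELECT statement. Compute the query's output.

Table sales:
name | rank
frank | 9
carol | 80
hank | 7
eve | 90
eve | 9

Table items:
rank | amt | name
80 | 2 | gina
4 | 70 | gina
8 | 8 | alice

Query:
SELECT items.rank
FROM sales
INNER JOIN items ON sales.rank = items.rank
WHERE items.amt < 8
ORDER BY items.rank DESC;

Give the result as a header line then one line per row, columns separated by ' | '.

== RESULT ==
items.rank
80

Derivation:
After JOIN items (1 rows):
sales.name | sales.rank | items.rank | items.amt | items.name
carol | 80 | 80 | 2 | gina
After WHERE (1 rows):
sales.name | sales.rank | items.rank | items.amt | items.name
carol | 80 | 80 | 2 | gina
After SELECT (1 rows):
items.rank
80
After ORDER BY (1 rows):
items.rank
80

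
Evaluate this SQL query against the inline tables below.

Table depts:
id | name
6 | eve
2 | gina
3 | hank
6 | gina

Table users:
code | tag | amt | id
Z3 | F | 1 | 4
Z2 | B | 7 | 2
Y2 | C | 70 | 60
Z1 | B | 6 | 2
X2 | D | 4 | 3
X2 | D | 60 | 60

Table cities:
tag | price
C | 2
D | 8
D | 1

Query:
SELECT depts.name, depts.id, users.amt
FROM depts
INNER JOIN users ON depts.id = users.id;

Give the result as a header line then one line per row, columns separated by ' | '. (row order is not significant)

== RESULT ==
depts.name | depts.id | users.amt
gina | 2 | 7
gina | 2 | 6
hank | 3 | 4

Derivation:
After JOIN users (3 rows):
depts.id | depts.name | users.code | users.tag | users.amt | users.id
2 | gina | Z2 | B | 7 | 2
2 | gina | Z1 | B | 6 | 2
3 | hank | X2 | D | 4 | 3
After SELECT (3 rows):
depts.name | depts.id | users.amt
gina | 2 | 7
gina | 2 | 6
hank | 3 | 4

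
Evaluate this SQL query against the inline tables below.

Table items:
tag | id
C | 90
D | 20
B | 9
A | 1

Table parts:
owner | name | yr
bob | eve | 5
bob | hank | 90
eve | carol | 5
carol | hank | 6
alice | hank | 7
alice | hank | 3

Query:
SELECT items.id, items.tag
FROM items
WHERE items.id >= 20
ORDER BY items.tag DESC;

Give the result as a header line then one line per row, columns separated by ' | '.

After WHERE (2 rows):
items.tag | items.id
C | 90
D | 20
After SELECT (2 rows):
items.id | items.tag
90 | C
20 | D
After ORDER BY (2 rows):
items.id | items.tag
20 | D
90 | C

== RESULT ==
items.id | items.tag
20 | D
90 | C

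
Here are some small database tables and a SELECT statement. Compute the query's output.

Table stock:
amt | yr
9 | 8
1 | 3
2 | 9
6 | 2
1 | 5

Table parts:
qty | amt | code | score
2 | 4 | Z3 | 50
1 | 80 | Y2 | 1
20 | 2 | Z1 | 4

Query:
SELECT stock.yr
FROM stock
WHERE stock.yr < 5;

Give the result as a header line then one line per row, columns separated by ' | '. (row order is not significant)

== RESULT ==
stock.yr
3
2

Derivation:
After WHERE (2 rows):
stock.amt | stock.yr
1 | 3
6 | 2
After SELECT (2 rows):
stock.yr
3
2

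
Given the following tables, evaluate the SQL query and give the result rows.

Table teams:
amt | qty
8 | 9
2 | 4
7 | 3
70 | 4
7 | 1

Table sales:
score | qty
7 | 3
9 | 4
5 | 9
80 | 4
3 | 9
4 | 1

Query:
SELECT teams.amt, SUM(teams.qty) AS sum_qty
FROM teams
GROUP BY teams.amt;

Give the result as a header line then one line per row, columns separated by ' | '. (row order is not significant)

After GROUP BY (4 rows):
teams.amt | sum_qty
8 | 9
2 | 4
7 | 4
70 | 4

== RESULT ==
teams.amt | sum_qty
8 | 9
2 | 4
7 | 4
70 | 4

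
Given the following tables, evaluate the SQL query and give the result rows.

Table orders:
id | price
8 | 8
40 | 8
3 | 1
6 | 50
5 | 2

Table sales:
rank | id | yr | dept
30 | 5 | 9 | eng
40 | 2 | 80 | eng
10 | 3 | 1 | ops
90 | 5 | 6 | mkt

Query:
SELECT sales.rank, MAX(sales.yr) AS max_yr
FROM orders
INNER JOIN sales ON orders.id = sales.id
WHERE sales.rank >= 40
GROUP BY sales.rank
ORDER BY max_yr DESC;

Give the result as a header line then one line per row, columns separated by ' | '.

== RESULT ==
sales.rank | max_yr
90 | 6

Derivation:
After JOIN sales (3 rows):
orders.id | orders.price | sales.rank | sales.id | sales.yr | sales.dept
3 | 1 | 10 | 3 | 1 | ops
5 | 2 | 30 | 5 | 9 | eng
5 | 2 | 90 | 5 | 6 | mkt
After WHERE (1 rows):
orders.id | orders.price | sales.rank | sales.id | sales.yr | sales.dept
5 | 2 | 90 | 5 | 6 | mkt
After GROUP BY (1 rows):
sales.rank | max_yr
90 | 6
After ORDER BY (1 rows):
sales.rank | max_yr
90 | 6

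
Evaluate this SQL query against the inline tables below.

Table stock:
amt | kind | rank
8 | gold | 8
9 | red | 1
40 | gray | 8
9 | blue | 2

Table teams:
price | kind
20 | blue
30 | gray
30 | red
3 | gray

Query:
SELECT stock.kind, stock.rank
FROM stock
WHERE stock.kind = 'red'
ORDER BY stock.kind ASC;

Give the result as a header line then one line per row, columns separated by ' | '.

== RESULT ==
stock.kind | stock.rank
red | 1

Derivation:
After WHERE (1 rows):
stock.amt | stock.kind | stock.rank
9 | red | 1
After SELECT (1 rows):
stock.kind | stock.rank
red | 1
After ORDER BY (1 rows):
stock.kind | stock.rank
red | 1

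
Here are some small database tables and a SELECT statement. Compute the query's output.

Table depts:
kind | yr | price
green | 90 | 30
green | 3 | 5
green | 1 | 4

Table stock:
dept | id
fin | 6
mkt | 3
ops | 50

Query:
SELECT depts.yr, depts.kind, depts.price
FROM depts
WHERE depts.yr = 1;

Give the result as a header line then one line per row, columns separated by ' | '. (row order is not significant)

== RESULT ==
depts.yr | depts.kind | depts.price
1 | green | 4

Derivation:
After WHERE (1 rows):
depts.kind | depts.yr | depts.price
green | 1 | 4
After SELECT (1 rows):
depts.yr | depts.kind | depts.price
1 | green | 4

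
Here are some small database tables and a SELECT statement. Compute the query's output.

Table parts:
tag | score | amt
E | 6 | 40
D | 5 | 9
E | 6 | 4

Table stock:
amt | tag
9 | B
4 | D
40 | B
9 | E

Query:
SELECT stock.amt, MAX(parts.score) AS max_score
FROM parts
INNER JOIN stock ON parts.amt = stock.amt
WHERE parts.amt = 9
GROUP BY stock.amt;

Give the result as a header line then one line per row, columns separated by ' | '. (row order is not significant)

After JOIN stock (4 rows):
parts.tag | parts.score | parts.amt | stock.amt | stock.tag
E | 6 | 40 | 40 | B
D | 5 | 9 | 9 | B
D | 5 | 9 | 9 | E
E | 6 | 4 | 4 | D
After WHERE (2 rows):
parts.tag | parts.score | parts.amt | stock.amt | stock.tag
D | 5 | 9 | 9 | B
D | 5 | 9 | 9 | E
After GROUP BY (1 rows):
stock.amt | max_score
9 | 5

== RESULT ==
stock.amt | max_score
9 | 5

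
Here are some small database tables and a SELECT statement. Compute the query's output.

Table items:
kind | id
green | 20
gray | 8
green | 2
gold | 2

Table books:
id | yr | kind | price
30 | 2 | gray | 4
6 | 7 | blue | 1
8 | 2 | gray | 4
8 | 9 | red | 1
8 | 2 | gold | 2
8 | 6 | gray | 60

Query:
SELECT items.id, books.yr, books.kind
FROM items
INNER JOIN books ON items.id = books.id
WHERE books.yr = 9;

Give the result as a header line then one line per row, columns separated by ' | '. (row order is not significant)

After JOIN books (4 rows):
items.kind | items.id | books.id | books.yr | books.kind | books.price
gray | 8 | 8 | 2 | gray | 4
gray | 8 | 8 | 9 | red | 1
gray | 8 | 8 | 2 | gold | 2
gray | 8 | 8 | 6 | gray | 60
After WHERE (1 rows):
items.kind | items.id | books.id | books.yr | books.kind | books.price
gray | 8 | 8 | 9 | red | 1
After SELECT (1 rows):
items.id | books.yr | books.kind
8 | 9 | red

== RESULT ==
items.id | books.yr | books.kind
8 | 9 | red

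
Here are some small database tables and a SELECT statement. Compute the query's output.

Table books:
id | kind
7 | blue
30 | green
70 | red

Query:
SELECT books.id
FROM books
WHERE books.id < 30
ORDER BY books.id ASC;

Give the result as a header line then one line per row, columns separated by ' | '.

== RESULT ==
books.id
7

Derivation:
After WHERE (1 rows):
books.id | books.kind
7 | blue
After SELECT (1 rows):
books.id
7
After ORDER BY (1 rows):
books.id
7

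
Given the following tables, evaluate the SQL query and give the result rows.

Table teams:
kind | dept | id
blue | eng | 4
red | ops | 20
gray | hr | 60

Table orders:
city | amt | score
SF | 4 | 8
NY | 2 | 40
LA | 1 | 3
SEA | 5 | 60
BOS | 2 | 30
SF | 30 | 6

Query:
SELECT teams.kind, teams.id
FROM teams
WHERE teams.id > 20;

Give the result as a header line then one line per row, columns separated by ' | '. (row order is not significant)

== RESULT ==
teams.kind | teams.id
gray | 60

Derivation:
After WHERE (1 rows):
teams.kind | teams.dept | teams.id
gray | hr | 60
After SELECT (1 rows):
teams.kind | teams.id
gray | 60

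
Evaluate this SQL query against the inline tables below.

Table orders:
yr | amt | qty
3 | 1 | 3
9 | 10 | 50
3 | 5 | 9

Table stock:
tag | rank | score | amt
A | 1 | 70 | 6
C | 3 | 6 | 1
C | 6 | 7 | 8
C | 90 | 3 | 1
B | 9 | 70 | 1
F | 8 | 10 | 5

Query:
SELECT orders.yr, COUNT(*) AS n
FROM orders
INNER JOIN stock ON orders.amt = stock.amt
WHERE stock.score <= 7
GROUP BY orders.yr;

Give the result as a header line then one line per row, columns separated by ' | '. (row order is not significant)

== RESULT ==
orders.yr | n
3 | 2

Derivation:
After JOIN stock (4 rows):
orders.yr | orders.amt | orders.qty | stock.tag | stock.rank | stock.score | stock.amt
3 | 1 | 3 | C | 3 | 6 | 1
3 | 1 | 3 | C | 90 | 3 | 1
3 | 1 | 3 | B | 9 | 70 | 1
3 | 5 | 9 | F | 8 | 10 | 5
After WHERE (2 rows):
orders.yr | orders.amt | orders.qty | stock.tag | stock.rank | stock.score | stock.amt
3 | 1 | 3 | C | 3 | 6 | 1
3 | 1 | 3 | C | 90 | 3 | 1
After GROUP BY (1 rows):
orders.yr | n
3 | 2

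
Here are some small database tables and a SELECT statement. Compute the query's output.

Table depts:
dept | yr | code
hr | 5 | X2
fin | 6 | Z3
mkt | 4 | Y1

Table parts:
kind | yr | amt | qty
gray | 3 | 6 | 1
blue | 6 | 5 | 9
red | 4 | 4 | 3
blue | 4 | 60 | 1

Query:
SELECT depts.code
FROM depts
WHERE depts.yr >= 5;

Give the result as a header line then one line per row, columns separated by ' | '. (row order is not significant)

== RESULT ==
depts.code
X2
Z3

Derivation:
After WHERE (2 rows):
depts.dept | depts.yr | depts.code
hr | 5 | X2
fin | 6 | Z3
After SELECT (2 rows):
depts.code
X2
Z3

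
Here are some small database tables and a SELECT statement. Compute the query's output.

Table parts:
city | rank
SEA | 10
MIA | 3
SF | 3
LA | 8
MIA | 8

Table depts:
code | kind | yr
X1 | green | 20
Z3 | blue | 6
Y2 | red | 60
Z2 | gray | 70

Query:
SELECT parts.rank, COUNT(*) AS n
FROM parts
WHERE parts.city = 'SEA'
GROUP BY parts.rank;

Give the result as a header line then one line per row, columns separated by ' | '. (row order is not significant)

== RESULT ==
parts.rank | n
10 | 1

Derivation:
After WHERE (1 rows):
parts.city | parts.rank
SEA | 10
After GROUP BY (1 rows):
parts.rank | n
10 | 1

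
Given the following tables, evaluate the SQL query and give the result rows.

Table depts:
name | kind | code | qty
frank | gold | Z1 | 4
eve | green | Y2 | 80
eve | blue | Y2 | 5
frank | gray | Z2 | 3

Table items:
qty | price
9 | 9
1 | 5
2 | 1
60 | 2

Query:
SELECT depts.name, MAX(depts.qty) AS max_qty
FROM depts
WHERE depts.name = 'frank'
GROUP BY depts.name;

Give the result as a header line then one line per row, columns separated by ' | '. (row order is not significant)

After WHERE (2 rows):
depts.name | depts.kind | depts.code | depts.qty
frank | gold | Z1 | 4
frank | gray | Z2 | 3
After GROUP BY (1 rows):
depts.name | max_qty
frank | 4

== RESULT ==
depts.name | max_qty
frank | 4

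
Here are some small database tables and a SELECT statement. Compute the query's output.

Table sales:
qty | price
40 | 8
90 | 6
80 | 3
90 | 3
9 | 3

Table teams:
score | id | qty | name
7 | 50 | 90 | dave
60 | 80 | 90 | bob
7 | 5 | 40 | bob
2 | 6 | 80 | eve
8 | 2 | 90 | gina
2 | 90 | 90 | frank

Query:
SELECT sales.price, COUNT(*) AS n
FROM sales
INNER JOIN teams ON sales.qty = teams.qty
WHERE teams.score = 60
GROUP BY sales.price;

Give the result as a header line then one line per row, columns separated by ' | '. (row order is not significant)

== RESULT ==
sales.price | n
6 | 1
3 | 1

Derivation:
After JOIN teams (10 rows):
sales.qty | sales.price | teams.score | teams.id | teams.qty | teams.name
40 | 8 | 7 | 5 | 40 | bob
90 | 6 | 7 | 50 | 90 | dave
90 | 6 | 60 | 80 | 90 | bob
90 | 6 | 8 | 2 | 90 | gina
90 | 6 | 2 | 90 | 90 | frank
80 | 3 | 2 | 6 | 80 | eve
90 | 3 | 7 | 50 | 90 | dave
90 | 3 | 60 | 80 | 90 | bob
90 | 3 | 8 | 2 | 90 | gina
90 | 3 | 2 | 90 | 90 | frank
After WHERE (2 rows):
sales.qty | sales.price | teams.score | teams.id | teams.qty | teams.name
90 | 6 | 60 | 80 | 90 | bob
90 | 3 | 60 | 80 | 90 | bob
After GROUP BY (2 rows):
sales.price | n
6 | 1
3 | 1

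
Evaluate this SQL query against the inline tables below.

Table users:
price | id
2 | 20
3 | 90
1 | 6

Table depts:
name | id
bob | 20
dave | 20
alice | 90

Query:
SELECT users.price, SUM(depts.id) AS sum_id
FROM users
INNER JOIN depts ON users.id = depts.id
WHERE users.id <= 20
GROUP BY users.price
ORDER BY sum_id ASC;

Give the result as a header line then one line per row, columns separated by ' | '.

After JOIN depts (3 rows):
users.price | users.id | depts.name | depts.id
2 | 20 | bob | 20
2 | 20 | dave | 20
3 | 90 | alice | 90
After WHERE (2 rows):
users.price | users.id | depts.name | depts.id
2 | 20 | bob | 20
2 | 20 | dave | 20
After GROUP BY (1 rows):
users.price | sum_id
2 | 40
After ORDER BY (1 rows):
users.price | sum_id
2 | 40

== RESULT ==
users.price | sum_id
2 | 40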